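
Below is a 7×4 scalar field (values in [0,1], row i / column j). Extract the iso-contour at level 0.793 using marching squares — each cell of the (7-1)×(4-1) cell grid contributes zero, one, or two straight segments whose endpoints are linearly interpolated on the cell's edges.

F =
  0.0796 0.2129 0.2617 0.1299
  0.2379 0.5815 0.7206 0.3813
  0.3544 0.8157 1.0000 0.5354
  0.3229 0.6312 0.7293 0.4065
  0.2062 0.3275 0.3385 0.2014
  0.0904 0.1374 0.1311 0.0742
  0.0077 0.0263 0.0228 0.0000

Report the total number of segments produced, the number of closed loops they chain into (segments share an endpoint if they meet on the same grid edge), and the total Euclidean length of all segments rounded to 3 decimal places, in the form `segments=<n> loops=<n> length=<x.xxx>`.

segments=6 loops=1 length=4.368

cell (1,0): code 0100 → (1.903,1.000)–(2.000,0.951)
cell (1,1): code 1100 → (1.259,2.000)–(1.903,1.000)
cell (1,2): code 1000 → (2.000,2.446)–(1.259,2.000)
cell (2,0): code 0010 → (2.000,0.951)–(2.123,1.000)
cell (2,1): code 0011 → (2.123,1.000)–(2.765,2.000)
cell (2,2): code 0001 → (2.765,2.000)–(2.000,2.446)
total: 6 segments, chained into 1 closed loop(s), length Σ = 4.368307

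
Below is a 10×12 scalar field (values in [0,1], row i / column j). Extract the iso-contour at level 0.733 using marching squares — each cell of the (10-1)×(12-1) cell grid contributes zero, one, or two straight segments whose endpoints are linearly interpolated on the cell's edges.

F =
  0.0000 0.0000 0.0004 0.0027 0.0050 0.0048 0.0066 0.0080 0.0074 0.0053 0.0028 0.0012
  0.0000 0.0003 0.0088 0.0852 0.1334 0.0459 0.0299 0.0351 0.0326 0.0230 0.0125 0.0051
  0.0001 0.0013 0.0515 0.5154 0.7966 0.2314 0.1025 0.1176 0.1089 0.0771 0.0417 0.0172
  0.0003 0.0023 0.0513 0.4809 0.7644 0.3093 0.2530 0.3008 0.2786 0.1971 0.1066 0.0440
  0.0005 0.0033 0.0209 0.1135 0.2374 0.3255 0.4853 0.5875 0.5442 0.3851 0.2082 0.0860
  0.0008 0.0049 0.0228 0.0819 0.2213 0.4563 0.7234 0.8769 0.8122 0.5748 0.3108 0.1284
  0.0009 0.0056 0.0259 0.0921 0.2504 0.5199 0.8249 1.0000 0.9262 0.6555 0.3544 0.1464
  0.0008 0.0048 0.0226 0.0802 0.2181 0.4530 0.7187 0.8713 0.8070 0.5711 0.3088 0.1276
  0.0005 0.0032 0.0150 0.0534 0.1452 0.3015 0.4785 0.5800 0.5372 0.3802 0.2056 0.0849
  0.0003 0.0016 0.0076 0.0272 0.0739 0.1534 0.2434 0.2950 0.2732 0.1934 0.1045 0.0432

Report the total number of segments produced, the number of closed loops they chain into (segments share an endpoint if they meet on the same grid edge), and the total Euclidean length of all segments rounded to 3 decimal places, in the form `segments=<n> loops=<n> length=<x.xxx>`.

cell (1,3): code 0100 → (1.904,4.000)–(2.000,3.774)
cell (1,4): code 1000 → (2.000,4.113)–(1.904,4.000)
cell (2,3): code 0110 → (2.000,3.774)–(3.000,3.889)
cell (2,4): code 1001 → (3.000,4.069)–(2.000,4.113)
cell (3,3): code 0010 → (3.000,3.889)–(3.060,4.000)
cell (3,4): code 0001 → (3.060,4.000)–(3.000,4.069)
cell (4,6): code 0100 → (4.503,7.000)–(5.000,6.063)
cell (4,7): code 1100 → (4.704,8.000)–(4.503,7.000)
cell (4,8): code 1000 → (5.000,8.334)–(4.704,8.000)
cell (5,5): code 0100 → (5.095,6.000)–(6.000,5.699)
cell (5,6): code 1110 → (5.000,6.063)–(5.095,6.000)
cell (5,8): code 1001 → (6.000,8.714)–(5.000,8.334)
cell (6,5): code 0010 → (6.000,5.699)–(6.865,6.000)
cell (6,6): code 0111 → (6.865,6.000)–(7.000,6.094)
cell (6,8): code 1001 → (7.000,8.314)–(6.000,8.714)
cell (7,6): code 0010 → (7.000,6.094)–(7.475,7.000)
cell (7,7): code 0011 → (7.475,7.000)–(7.274,8.000)
cell (7,8): code 0001 → (7.274,8.000)–(7.000,8.314)
total: 18 segments, chained into 2 closed loop(s), length Σ = 11.899542

segments=18 loops=2 length=11.900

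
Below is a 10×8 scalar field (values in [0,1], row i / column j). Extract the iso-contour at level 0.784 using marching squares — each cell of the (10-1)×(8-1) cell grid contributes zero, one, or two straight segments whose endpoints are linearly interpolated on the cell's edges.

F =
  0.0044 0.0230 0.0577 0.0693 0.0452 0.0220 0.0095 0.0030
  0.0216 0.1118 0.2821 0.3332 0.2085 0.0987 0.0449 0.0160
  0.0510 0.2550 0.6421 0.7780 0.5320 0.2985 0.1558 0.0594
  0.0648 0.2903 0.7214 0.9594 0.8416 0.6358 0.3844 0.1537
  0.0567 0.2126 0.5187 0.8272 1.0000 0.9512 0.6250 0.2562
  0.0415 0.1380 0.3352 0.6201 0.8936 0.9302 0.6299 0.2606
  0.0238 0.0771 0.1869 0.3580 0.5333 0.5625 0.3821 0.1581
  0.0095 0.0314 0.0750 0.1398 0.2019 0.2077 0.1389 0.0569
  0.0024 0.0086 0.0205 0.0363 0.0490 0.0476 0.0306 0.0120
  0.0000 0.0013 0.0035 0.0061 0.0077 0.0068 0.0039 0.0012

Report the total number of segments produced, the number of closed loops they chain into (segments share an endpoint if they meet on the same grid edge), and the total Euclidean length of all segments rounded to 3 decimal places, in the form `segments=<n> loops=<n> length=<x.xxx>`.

cell (2,2): code 0100 → (2.033,3.000)–(3.000,2.263)
cell (2,3): code 1100 → (2.814,4.000)–(2.033,3.000)
cell (2,4): code 1000 → (3.000,4.280)–(2.814,4.000)
cell (3,2): code 0110 → (3.000,2.263)–(4.000,2.860)
cell (3,4): code 1101 → (3.470,5.000)–(3.000,4.280)
cell (3,5): code 1000 → (4.000,5.513)–(3.470,5.000)
cell (4,2): code 0010 → (4.000,2.860)–(4.209,3.000)
cell (4,3): code 0111 → (4.209,3.000)–(5.000,3.599)
cell (4,5): code 1001 → (5.000,5.487)–(4.000,5.513)
cell (5,3): code 0010 → (5.000,3.599)–(5.304,4.000)
cell (5,4): code 0011 → (5.304,4.000)–(5.398,5.000)
cell (5,5): code 0001 → (5.398,5.000)–(5.000,5.487)
total: 12 segments, chained into 1 closed loop(s), length Σ = 9.962785

segments=12 loops=1 length=9.963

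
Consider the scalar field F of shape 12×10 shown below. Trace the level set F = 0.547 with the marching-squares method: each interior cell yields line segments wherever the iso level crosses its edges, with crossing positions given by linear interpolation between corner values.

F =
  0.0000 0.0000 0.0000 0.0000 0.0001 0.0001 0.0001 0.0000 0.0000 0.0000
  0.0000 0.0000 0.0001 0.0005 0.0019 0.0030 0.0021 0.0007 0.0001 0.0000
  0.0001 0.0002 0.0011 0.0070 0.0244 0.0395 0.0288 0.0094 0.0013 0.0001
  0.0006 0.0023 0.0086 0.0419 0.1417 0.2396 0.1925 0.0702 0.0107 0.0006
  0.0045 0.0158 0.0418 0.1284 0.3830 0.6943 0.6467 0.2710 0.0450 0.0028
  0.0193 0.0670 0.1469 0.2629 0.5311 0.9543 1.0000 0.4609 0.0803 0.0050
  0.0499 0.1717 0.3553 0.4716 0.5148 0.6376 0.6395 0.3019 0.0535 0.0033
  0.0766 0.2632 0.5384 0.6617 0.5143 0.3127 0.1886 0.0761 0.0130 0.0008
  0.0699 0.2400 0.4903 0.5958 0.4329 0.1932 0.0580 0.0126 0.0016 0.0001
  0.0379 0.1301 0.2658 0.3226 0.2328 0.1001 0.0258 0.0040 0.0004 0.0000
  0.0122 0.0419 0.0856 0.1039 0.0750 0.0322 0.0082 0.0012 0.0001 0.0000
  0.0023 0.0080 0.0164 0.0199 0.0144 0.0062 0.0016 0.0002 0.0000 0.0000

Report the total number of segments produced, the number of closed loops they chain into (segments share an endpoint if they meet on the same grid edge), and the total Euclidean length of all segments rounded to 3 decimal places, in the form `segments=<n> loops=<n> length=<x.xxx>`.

segments=16 loops=2 length=13.649

cell (3,4): code 0100 → (3.676,5.000)–(4.000,4.527)
cell (3,5): code 1100 → (3.780,6.000)–(3.676,5.000)
cell (3,6): code 1000 → (4.000,6.265)–(3.780,6.000)
cell (4,4): code 0110 → (4.000,4.527)–(5.000,4.038)
cell (4,6): code 1001 → (5.000,6.840)–(4.000,6.265)
cell (5,4): code 0110 → (5.000,4.038)–(6.000,4.262)
cell (5,6): code 1001 → (6.000,6.274)–(5.000,6.840)
cell (6,2): code 0100 → (6.397,3.000)–(7.000,2.070)
cell (6,3): code 1000 → (7.000,3.778)–(6.397,3.000)
cell (6,4): code 0010 → (6.000,4.262)–(6.279,5.000)
cell (6,5): code 0011 → (6.279,5.000)–(6.205,6.000)
cell (6,6): code 0001 → (6.205,6.000)–(6.000,6.274)
cell (7,2): code 0110 → (7.000,2.070)–(8.000,2.537)
cell (7,3): code 1001 → (8.000,3.300)–(7.000,3.778)
cell (8,2): code 0010 → (8.000,2.537)–(8.179,3.000)
cell (8,3): code 0001 → (8.179,3.000)–(8.000,3.300)
total: 16 segments, chained into 2 closed loop(s), length Σ = 13.648566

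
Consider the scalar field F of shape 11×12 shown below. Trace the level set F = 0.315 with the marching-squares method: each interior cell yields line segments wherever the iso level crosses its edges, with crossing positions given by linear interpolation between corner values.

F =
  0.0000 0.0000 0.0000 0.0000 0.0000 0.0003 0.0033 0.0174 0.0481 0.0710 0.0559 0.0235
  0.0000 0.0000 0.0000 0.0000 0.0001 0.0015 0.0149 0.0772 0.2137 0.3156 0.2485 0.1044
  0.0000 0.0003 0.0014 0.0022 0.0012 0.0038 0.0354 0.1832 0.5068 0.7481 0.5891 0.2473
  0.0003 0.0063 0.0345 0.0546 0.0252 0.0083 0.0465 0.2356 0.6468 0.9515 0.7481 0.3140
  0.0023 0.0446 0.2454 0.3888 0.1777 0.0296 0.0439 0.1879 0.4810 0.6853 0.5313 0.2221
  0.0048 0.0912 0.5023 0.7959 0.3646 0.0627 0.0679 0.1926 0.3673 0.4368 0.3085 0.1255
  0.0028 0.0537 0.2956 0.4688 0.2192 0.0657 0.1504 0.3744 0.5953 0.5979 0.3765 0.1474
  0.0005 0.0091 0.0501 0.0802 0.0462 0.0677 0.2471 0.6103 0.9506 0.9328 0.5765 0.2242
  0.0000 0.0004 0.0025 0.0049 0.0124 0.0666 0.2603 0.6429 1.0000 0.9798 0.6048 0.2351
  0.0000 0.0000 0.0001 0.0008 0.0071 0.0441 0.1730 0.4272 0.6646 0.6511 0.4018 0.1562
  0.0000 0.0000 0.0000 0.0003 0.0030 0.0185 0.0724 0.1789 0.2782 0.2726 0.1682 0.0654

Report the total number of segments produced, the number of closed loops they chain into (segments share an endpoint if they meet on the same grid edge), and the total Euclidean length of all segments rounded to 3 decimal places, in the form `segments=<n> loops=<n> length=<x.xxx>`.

segments=40 loops=2 length=31.422

cell (0,8): code 0100 → (0.998,9.000)–(1.000,8.994)
cell (0,9): code 1000 → (1.000,9.009)–(0.998,9.000)
cell (1,7): code 0100 → (1.346,8.000)–(2.000,7.407)
cell (1,8): code 1110 → (1.000,8.994)–(1.346,8.000)
cell (1,9): code 1101 → (1.195,10.000)–(1.000,9.009)
cell (1,10): code 1000 → (2.000,10.802)–(1.195,10.000)
cell (2,7): code 0110 → (2.000,7.407)–(3.000,7.193)
cell (2,10): code 1001 → (3.000,10.998)–(2.000,10.802)
cell (3,2): code 0100 → (3.779,3.000)–(4.000,2.485)
cell (3,3): code 1000 → (4.000,3.350)–(3.779,3.000)
cell (3,7): code 0110 → (3.000,7.193)–(4.000,7.434)
cell (3,10): code 1001 → (4.000,10.700)–(3.000,10.998)
cell (4,1): code 0100 → (4.271,2.000)–(5.000,1.544)
cell (4,2): code 1110 → (4.000,2.485)–(4.271,2.000)
cell (4,3): code 1101 → (4.735,4.000)–(4.000,3.350)
cell (4,4): code 1000 → (5.000,4.164)–(4.735,4.000)
cell (4,7): code 0110 → (4.000,7.434)–(5.000,7.701)
cell (4,9): code 1011 → (5.000,9.949)–(4.971,10.000)
cell (4,10): code 0001 → (4.971,10.000)–(4.000,10.700)
cell (5,1): code 0010 → (5.000,1.544)–(5.906,2.000)
cell (5,2): code 0111 → (5.906,2.000)–(6.000,2.112)
cell (5,3): code 1011 → (6.000,3.616)–(5.341,4.000)
cell (5,4): code 0001 → (5.341,4.000)–(5.000,4.164)
cell (5,6): code 0100 → (5.673,7.000)–(6.000,6.735)
cell (5,7): code 1110 → (5.000,7.701)–(5.673,7.000)
cell (5,9): code 1101 → (5.096,10.000)–(5.000,9.949)
cell (5,10): code 1000 → (6.000,10.268)–(5.096,10.000)
cell (6,2): code 0010 → (6.000,2.112)–(6.396,3.000)
cell (6,3): code 0001 → (6.396,3.000)–(6.000,3.616)
cell (6,6): code 0110 → (6.000,6.735)–(7.000,6.187)
cell (6,10): code 1001 → (7.000,10.742)–(6.000,10.268)
cell (7,6): code 0110 → (7.000,6.187)–(8.000,6.143)
cell (7,10): code 1001 → (8.000,10.784)–(7.000,10.742)
cell (8,6): code 0110 → (8.000,6.143)–(9.000,6.559)
cell (8,10): code 1001 → (9.000,10.353)–(8.000,10.784)
cell (9,6): code 0010 → (9.000,6.559)–(9.452,7.000)
cell (9,7): code 0011 → (9.452,7.000)–(9.905,8.000)
cell (9,8): code 0011 → (9.905,8.000)–(9.888,9.000)
cell (9,9): code 0011 → (9.888,9.000)–(9.372,10.000)
cell (9,10): code 0001 → (9.372,10.000)–(9.000,10.353)
total: 40 segments, chained into 2 closed loop(s), length Σ = 31.421719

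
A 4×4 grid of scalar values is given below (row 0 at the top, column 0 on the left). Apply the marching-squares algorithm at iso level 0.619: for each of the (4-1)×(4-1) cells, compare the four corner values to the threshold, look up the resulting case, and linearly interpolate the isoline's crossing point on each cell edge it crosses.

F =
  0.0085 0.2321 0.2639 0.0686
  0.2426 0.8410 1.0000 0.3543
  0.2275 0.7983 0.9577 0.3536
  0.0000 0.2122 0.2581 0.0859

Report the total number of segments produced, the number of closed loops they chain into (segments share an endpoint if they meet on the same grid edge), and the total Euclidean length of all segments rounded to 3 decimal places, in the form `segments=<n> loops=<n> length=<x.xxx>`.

segments=8 loops=1 length=6.514

cell (0,0): code 0100 → (0.635,1.000)–(1.000,0.629)
cell (0,1): code 1100 → (0.482,2.000)–(0.635,1.000)
cell (0,2): code 1000 → (1.000,2.590)–(0.482,2.000)
cell (1,0): code 0110 → (1.000,0.629)–(2.000,0.686)
cell (1,2): code 1001 → (2.000,2.561)–(1.000,2.590)
cell (2,0): code 0010 → (2.000,0.686)–(2.306,1.000)
cell (2,1): code 0011 → (2.306,1.000)–(2.484,2.000)
cell (2,2): code 0001 → (2.484,2.000)–(2.000,2.561)
total: 8 segments, chained into 1 closed loop(s), length Σ = 6.513736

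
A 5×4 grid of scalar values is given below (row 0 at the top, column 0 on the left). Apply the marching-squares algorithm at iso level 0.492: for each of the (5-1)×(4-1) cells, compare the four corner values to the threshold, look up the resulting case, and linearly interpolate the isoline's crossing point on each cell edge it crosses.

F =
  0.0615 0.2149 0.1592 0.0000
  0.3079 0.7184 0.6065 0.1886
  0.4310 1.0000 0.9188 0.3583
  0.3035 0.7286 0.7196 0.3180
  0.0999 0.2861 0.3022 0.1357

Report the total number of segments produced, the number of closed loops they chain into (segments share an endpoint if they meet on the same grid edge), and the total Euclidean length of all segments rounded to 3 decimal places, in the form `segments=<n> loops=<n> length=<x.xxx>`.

cell (0,0): code 0100 → (0.550,1.000)–(1.000,0.448)
cell (0,1): code 1100 → (0.744,2.000)–(0.550,1.000)
cell (0,2): code 1000 → (1.000,2.274)–(0.744,2.000)
cell (1,0): code 0110 → (1.000,0.448)–(2.000,0.107)
cell (1,2): code 1001 → (2.000,2.761)–(1.000,2.274)
cell (2,0): code 0110 → (2.000,0.107)–(3.000,0.443)
cell (2,2): code 1001 → (3.000,2.567)–(2.000,2.761)
cell (3,0): code 0010 → (3.000,0.443)–(3.535,1.000)
cell (3,1): code 0011 → (3.535,1.000)–(3.545,2.000)
cell (3,2): code 0001 → (3.545,2.000)–(3.000,2.567)
total: 10 segments, chained into 1 closed loop(s), length Σ = 8.906357

segments=10 loops=1 length=8.906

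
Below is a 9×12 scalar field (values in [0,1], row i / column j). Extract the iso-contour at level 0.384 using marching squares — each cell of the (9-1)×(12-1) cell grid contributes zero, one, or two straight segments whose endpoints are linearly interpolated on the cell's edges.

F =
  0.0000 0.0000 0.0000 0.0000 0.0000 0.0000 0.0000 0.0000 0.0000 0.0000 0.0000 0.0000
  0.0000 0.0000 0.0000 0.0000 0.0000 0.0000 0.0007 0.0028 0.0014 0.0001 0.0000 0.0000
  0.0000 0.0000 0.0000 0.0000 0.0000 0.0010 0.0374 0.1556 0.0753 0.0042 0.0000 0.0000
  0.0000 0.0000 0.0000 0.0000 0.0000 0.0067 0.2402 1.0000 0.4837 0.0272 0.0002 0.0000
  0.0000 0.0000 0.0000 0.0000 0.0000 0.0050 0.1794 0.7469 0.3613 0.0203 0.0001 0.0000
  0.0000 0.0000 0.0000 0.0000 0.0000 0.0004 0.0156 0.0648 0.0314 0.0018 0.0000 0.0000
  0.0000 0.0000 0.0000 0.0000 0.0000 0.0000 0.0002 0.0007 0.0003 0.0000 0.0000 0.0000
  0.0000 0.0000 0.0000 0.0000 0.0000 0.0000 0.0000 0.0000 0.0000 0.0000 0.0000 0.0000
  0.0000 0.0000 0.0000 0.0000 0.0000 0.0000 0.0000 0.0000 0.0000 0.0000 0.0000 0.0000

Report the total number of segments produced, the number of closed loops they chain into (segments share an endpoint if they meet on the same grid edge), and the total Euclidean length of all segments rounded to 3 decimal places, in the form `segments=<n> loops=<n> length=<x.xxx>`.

cell (2,6): code 0100 → (2.270,7.000)–(3.000,6.189)
cell (2,7): code 1100 → (2.756,8.000)–(2.270,7.000)
cell (2,8): code 1000 → (3.000,8.218)–(2.756,8.000)
cell (3,6): code 0110 → (3.000,6.189)–(4.000,6.361)
cell (3,7): code 1011 → (4.000,7.941)–(3.815,8.000)
cell (3,8): code 0001 → (3.815,8.000)–(3.000,8.218)
cell (4,6): code 0010 → (4.000,6.361)–(4.532,7.000)
cell (4,7): code 0001 → (4.532,7.000)–(4.000,7.941)
total: 8 segments, chained into 1 closed loop(s), length Σ = 6.495182

segments=8 loops=1 length=6.495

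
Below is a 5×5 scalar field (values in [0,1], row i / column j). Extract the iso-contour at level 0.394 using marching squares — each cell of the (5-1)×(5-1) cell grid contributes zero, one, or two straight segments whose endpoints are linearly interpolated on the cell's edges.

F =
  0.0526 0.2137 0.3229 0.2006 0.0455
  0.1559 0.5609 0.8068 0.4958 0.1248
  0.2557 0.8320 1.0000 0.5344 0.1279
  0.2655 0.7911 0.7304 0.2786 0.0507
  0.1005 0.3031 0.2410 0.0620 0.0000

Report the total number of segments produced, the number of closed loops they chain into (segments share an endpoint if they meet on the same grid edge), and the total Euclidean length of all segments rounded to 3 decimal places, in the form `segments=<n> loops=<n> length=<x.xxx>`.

segments=12 loops=1 length=10.623

cell (0,0): code 0100 → (0.519,1.000)–(1.000,0.588)
cell (0,1): code 1100 → (0.147,2.000)–(0.519,1.000)
cell (0,2): code 1100 → (0.655,3.000)–(0.147,2.000)
cell (0,3): code 1000 → (1.000,3.274)–(0.655,3.000)
cell (1,0): code 0110 → (1.000,0.588)–(2.000,0.240)
cell (1,3): code 1001 → (2.000,3.345)–(1.000,3.274)
cell (2,0): code 0110 → (2.000,0.240)–(3.000,0.244)
cell (2,2): code 1011 → (3.000,2.745)–(2.549,3.000)
cell (2,3): code 0001 → (2.549,3.000)–(2.000,3.345)
cell (3,0): code 0010 → (3.000,0.244)–(3.814,1.000)
cell (3,1): code 0011 → (3.814,1.000)–(3.687,2.000)
cell (3,2): code 0001 → (3.687,2.000)–(3.000,2.745)
total: 12 segments, chained into 1 closed loop(s), length Σ = 10.622607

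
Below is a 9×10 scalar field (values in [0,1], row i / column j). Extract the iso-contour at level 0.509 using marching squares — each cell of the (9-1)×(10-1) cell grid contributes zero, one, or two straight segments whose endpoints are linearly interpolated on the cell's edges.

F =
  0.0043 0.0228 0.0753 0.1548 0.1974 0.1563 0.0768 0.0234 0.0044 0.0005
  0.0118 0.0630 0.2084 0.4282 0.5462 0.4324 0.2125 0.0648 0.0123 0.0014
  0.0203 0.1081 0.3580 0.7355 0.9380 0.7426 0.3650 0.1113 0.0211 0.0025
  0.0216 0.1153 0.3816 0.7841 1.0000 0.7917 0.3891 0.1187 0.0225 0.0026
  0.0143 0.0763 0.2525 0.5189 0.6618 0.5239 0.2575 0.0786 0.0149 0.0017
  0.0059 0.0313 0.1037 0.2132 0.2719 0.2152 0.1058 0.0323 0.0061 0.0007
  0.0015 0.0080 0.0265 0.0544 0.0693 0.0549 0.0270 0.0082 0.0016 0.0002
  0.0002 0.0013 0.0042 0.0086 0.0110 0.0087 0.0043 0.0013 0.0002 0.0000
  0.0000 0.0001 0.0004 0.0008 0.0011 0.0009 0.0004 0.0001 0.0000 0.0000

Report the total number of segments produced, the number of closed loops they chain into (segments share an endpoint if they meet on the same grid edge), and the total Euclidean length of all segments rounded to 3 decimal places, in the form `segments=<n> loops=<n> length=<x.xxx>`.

cell (0,3): code 0100 → (0.893,4.000)–(1.000,3.685)
cell (0,4): code 1000 → (1.000,4.327)–(0.893,4.000)
cell (1,2): code 0100 → (1.263,3.000)–(2.000,2.400)
cell (1,3): code 1110 → (1.000,3.685)–(1.263,3.000)
cell (1,4): code 1101 → (1.247,5.000)–(1.000,4.327)
cell (1,5): code 1000 → (2.000,5.619)–(1.247,5.000)
cell (2,2): code 0110 → (2.000,2.400)–(3.000,2.317)
cell (2,5): code 1001 → (3.000,5.702)–(2.000,5.619)
cell (3,2): code 0110 → (3.000,2.317)–(4.000,2.963)
cell (3,5): code 1001 → (4.000,5.056)–(3.000,5.702)
cell (4,2): code 0010 → (4.000,2.963)–(4.032,3.000)
cell (4,3): code 0011 → (4.032,3.000)–(4.392,4.000)
cell (4,4): code 0011 → (4.392,4.000)–(4.048,5.000)
cell (4,5): code 0001 → (4.048,5.000)–(4.000,5.056)
total: 14 segments, chained into 1 closed loop(s), length Σ = 10.683633

segments=14 loops=1 length=10.684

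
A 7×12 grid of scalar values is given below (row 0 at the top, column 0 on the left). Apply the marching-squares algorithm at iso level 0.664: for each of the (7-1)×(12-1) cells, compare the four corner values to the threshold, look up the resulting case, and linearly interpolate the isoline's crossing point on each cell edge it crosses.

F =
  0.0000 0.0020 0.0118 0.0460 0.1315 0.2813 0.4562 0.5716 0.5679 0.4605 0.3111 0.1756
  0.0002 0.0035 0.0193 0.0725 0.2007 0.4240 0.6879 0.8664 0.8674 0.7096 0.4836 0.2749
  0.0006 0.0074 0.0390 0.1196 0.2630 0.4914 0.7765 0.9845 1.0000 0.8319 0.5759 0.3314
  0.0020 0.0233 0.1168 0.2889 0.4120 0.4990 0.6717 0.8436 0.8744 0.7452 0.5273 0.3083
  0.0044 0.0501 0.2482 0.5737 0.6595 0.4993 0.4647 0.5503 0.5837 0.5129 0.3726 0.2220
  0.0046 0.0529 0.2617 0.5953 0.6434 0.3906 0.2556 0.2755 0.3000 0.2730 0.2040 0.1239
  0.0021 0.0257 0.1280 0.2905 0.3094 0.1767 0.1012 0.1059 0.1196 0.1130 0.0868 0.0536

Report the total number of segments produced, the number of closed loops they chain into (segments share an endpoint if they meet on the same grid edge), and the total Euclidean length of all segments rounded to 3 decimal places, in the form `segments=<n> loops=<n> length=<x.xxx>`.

segments=14 loops=1 length=11.723

cell (0,5): code 0100 → (0.897,6.000)–(1.000,5.909)
cell (0,6): code 1100 → (0.313,7.000)–(0.897,6.000)
cell (0,7): code 1100 → (0.321,8.000)–(0.313,7.000)
cell (0,8): code 1100 → (0.817,9.000)–(0.321,8.000)
cell (0,9): code 1000 → (1.000,9.202)–(0.817,9.000)
cell (1,5): code 0110 → (1.000,5.909)–(2.000,5.605)
cell (1,9): code 1001 → (2.000,9.656)–(1.000,9.202)
cell (2,5): code 0110 → (2.000,5.605)–(3.000,5.955)
cell (2,9): code 1001 → (3.000,9.373)–(2.000,9.656)
cell (3,5): code 0010 → (3.000,5.955)–(3.037,6.000)
cell (3,6): code 0011 → (3.037,6.000)–(3.612,7.000)
cell (3,7): code 0011 → (3.612,7.000)–(3.724,8.000)
cell (3,8): code 0011 → (3.724,8.000)–(3.350,9.000)
cell (3,9): code 0001 → (3.350,9.000)–(3.000,9.373)
total: 14 segments, chained into 1 closed loop(s), length Σ = 11.722554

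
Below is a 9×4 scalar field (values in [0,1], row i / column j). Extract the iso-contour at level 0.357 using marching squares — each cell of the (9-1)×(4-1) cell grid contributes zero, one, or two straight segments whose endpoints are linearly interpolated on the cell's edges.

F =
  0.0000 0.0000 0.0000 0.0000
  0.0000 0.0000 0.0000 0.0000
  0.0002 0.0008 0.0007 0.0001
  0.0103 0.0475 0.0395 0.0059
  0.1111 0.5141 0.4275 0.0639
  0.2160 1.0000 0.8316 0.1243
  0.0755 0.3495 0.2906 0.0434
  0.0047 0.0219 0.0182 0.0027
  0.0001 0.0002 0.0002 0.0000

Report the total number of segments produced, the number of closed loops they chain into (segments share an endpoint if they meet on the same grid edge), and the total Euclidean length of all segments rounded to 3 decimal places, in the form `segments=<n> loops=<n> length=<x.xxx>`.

segments=8 loops=1 length=7.384

cell (3,0): code 0100 → (3.663,1.000)–(4.000,0.610)
cell (3,1): code 1100 → (3.818,2.000)–(3.663,1.000)
cell (3,2): code 1000 → (4.000,2.194)–(3.818,2.000)
cell (4,0): code 0110 → (4.000,0.610)–(5.000,0.180)
cell (4,2): code 1001 → (5.000,2.671)–(4.000,2.194)
cell (5,0): code 0010 → (5.000,0.180)–(5.988,1.000)
cell (5,1): code 0011 → (5.988,1.000)–(5.877,2.000)
cell (5,2): code 0001 → (5.877,2.000)–(5.000,2.671)
total: 8 segments, chained into 1 closed loop(s), length Σ = 7.384452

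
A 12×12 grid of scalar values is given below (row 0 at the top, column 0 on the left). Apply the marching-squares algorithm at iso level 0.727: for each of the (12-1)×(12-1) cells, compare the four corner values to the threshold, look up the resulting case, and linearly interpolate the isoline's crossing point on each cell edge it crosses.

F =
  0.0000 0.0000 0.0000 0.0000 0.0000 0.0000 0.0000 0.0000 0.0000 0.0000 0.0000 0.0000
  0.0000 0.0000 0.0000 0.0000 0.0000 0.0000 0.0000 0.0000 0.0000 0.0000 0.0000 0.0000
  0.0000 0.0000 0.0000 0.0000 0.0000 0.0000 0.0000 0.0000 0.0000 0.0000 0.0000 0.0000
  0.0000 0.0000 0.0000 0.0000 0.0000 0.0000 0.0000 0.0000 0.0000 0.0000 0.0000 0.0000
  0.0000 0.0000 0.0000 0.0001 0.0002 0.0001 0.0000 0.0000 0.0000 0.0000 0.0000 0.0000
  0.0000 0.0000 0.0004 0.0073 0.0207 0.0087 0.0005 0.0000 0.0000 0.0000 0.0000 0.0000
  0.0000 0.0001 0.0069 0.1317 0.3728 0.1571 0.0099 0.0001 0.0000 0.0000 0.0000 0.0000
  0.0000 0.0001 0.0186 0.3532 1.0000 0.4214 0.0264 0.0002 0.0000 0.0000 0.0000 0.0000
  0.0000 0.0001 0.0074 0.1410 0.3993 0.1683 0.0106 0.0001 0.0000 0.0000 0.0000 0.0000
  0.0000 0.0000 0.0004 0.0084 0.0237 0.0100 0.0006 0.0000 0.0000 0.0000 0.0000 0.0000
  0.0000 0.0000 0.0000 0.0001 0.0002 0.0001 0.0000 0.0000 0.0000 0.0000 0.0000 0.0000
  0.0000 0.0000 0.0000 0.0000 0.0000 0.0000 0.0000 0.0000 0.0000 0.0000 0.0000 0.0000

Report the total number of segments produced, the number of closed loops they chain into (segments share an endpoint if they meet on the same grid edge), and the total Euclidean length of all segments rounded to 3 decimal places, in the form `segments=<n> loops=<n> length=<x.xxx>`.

segments=4 loops=1 length=2.524

cell (6,3): code 0100 → (6.565,4.000)–(7.000,3.578)
cell (6,4): code 1000 → (7.000,4.472)–(6.565,4.000)
cell (7,3): code 0010 → (7.000,3.578)–(7.454,4.000)
cell (7,4): code 0001 → (7.454,4.000)–(7.000,4.472)
total: 4 segments, chained into 1 closed loop(s), length Σ = 2.523584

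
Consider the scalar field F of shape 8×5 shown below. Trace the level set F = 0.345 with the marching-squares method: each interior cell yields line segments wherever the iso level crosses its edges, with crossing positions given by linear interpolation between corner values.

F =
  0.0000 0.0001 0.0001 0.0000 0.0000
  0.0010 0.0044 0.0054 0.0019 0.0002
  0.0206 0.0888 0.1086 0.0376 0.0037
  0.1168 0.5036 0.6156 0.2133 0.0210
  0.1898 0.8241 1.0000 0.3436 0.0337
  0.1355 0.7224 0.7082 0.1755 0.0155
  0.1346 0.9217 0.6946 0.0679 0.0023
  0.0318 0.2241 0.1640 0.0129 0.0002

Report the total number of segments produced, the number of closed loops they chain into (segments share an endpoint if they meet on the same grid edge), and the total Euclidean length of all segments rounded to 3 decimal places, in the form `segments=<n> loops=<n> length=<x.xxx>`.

cell (2,0): code 0100 → (2.618,1.000)–(3.000,0.590)
cell (2,1): code 1100 → (2.466,2.000)–(2.618,1.000)
cell (2,2): code 1000 → (3.000,2.673)–(2.466,2.000)
cell (3,0): code 0110 → (3.000,0.590)–(4.000,0.245)
cell (3,2): code 1001 → (4.000,2.998)–(3.000,2.673)
cell (4,0): code 0110 → (4.000,0.245)–(5.000,0.357)
cell (4,2): code 1001 → (5.000,2.682)–(4.000,2.998)
cell (5,0): code 0110 → (5.000,0.357)–(6.000,0.267)
cell (5,2): code 1001 → (6.000,2.558)–(5.000,2.682)
cell (6,0): code 0010 → (6.000,0.267)–(6.827,1.000)
cell (6,1): code 0011 → (6.827,1.000)–(6.659,2.000)
cell (6,2): code 0001 → (6.659,2.000)–(6.000,2.558)
total: 12 segments, chained into 1 closed loop(s), length Σ = 11.588841

segments=12 loops=1 length=11.589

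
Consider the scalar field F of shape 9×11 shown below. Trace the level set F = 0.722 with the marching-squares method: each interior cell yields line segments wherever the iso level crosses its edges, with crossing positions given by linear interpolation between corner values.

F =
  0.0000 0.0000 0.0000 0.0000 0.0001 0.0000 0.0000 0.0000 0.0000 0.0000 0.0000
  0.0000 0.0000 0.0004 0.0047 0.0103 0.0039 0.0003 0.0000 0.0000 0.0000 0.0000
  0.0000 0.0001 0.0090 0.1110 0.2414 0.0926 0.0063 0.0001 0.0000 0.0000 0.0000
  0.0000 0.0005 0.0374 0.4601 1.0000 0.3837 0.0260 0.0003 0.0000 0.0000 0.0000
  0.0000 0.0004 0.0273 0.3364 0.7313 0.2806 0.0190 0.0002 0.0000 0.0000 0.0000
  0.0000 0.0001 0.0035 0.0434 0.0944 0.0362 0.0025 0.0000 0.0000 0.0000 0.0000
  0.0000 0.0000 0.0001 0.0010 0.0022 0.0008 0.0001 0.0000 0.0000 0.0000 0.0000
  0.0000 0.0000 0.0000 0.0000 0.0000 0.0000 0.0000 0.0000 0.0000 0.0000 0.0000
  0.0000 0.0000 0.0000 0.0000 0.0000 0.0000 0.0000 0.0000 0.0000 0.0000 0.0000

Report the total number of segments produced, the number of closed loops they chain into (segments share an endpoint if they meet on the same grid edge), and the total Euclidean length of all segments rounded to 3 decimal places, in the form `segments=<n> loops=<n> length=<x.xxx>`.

segments=6 loops=1 length=3.469

cell (2,3): code 0100 → (2.634,4.000)–(3.000,3.485)
cell (2,4): code 1000 → (3.000,4.451)–(2.634,4.000)
cell (3,3): code 0110 → (3.000,3.485)–(4.000,3.976)
cell (3,4): code 1001 → (4.000,4.021)–(3.000,4.451)
cell (4,3): code 0010 → (4.000,3.976)–(4.015,4.000)
cell (4,4): code 0001 → (4.015,4.000)–(4.000,4.021)
total: 6 segments, chained into 1 closed loop(s), length Σ = 3.469074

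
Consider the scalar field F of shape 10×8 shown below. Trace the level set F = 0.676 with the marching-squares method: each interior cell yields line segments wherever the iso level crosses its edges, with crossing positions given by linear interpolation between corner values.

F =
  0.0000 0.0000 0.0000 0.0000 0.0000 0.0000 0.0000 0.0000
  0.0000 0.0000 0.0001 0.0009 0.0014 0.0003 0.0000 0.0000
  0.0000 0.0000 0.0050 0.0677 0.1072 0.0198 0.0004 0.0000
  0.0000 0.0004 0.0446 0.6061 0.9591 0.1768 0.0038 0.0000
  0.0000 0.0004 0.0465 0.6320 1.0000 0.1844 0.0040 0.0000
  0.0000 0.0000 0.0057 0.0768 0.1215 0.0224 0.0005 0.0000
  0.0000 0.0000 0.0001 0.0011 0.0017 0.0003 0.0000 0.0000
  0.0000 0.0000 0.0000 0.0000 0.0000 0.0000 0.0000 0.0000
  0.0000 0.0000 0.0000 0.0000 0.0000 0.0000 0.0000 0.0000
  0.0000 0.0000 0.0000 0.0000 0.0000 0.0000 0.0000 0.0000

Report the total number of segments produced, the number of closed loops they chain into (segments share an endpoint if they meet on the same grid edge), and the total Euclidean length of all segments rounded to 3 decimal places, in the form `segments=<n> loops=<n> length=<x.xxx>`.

segments=6 loops=1 length=4.860

cell (2,3): code 0100 → (2.668,4.000)–(3.000,3.198)
cell (2,4): code 1000 → (3.000,4.362)–(2.668,4.000)
cell (3,3): code 0110 → (3.000,3.198)–(4.000,3.120)
cell (3,4): code 1001 → (4.000,4.397)–(3.000,4.362)
cell (4,3): code 0010 → (4.000,3.120)–(4.369,4.000)
cell (4,4): code 0001 → (4.369,4.000)–(4.000,4.397)
total: 6 segments, chained into 1 closed loop(s), length Σ = 4.859746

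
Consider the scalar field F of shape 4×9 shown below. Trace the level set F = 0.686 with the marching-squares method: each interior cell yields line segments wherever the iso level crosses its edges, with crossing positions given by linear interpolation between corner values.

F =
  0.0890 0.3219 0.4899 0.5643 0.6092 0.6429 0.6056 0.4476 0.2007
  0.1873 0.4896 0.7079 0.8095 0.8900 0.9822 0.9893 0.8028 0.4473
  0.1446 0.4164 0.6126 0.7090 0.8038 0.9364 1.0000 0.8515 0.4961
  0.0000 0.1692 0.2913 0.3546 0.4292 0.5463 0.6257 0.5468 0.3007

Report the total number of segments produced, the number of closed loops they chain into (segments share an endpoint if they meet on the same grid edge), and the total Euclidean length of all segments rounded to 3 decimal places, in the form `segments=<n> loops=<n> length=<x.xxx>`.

segments=16 loops=1 length=13.276

cell (0,1): code 0100 → (0.900,2.000)–(1.000,1.900)
cell (0,2): code 1100 → (0.496,3.000)–(0.900,2.000)
cell (0,3): code 1100 → (0.274,4.000)–(0.496,3.000)
cell (0,4): code 1100 → (0.127,5.000)–(0.274,4.000)
cell (0,5): code 1100 → (0.210,6.000)–(0.127,5.000)
cell (0,6): code 1100 → (0.671,7.000)–(0.210,6.000)
cell (0,7): code 1000 → (1.000,7.329)–(0.671,7.000)
cell (1,1): code 0010 → (1.000,1.900)–(1.230,2.000)
cell (1,2): code 0111 → (1.230,2.000)–(2.000,2.761)
cell (1,7): code 1001 → (2.000,7.466)–(1.000,7.329)
cell (2,2): code 0010 → (2.000,2.761)–(2.065,3.000)
cell (2,3): code 0011 → (2.065,3.000)–(2.314,4.000)
cell (2,4): code 0011 → (2.314,4.000)–(2.642,5.000)
cell (2,5): code 0011 → (2.642,5.000)–(2.839,6.000)
cell (2,6): code 0011 → (2.839,6.000)–(2.543,7.000)
cell (2,7): code 0001 → (2.543,7.000)–(2.000,7.466)
total: 16 segments, chained into 1 closed loop(s), length Σ = 13.275832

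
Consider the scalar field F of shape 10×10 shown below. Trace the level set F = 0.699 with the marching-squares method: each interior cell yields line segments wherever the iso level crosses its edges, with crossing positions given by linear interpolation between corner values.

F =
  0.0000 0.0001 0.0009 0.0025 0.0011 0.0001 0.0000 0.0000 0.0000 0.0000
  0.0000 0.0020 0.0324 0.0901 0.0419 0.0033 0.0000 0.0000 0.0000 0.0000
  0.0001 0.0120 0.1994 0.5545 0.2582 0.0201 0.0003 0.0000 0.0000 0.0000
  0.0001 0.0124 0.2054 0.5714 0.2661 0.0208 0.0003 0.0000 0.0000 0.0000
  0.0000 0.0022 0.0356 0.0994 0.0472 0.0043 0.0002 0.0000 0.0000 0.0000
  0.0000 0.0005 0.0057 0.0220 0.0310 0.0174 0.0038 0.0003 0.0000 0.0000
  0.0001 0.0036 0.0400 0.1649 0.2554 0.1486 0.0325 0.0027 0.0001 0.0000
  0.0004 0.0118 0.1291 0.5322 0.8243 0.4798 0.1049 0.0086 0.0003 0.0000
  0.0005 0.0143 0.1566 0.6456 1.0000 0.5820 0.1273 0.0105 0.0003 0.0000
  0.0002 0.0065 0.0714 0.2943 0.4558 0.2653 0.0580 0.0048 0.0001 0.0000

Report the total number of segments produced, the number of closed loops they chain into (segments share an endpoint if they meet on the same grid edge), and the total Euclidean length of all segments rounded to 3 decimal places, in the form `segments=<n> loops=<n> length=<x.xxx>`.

segments=6 loops=1 length=4.975

cell (6,3): code 0100 → (6.780,4.000)–(7.000,3.571)
cell (6,4): code 1000 → (7.000,4.364)–(6.780,4.000)
cell (7,3): code 0110 → (7.000,3.571)–(8.000,3.151)
cell (7,4): code 1001 → (8.000,4.720)–(7.000,4.364)
cell (8,3): code 0010 → (8.000,3.151)–(8.553,4.000)
cell (8,4): code 0001 → (8.553,4.000)–(8.000,4.720)
total: 6 segments, chained into 1 closed loop(s), length Σ = 4.975317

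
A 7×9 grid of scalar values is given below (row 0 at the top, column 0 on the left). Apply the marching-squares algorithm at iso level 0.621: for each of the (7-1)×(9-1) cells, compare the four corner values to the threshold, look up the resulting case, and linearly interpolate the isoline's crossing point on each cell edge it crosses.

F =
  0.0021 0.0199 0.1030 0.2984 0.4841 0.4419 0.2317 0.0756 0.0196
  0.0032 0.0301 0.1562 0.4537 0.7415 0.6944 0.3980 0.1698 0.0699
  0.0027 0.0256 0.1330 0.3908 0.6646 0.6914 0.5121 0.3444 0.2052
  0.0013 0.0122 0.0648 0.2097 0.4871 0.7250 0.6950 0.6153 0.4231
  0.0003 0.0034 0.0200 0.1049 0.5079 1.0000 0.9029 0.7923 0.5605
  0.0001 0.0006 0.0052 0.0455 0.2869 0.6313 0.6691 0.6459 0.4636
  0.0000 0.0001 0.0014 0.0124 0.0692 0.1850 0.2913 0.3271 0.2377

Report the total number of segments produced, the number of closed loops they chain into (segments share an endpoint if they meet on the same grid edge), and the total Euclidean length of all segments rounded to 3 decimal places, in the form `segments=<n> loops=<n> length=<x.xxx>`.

cell (0,3): code 0100 → (0.532,4.000)–(1.000,3.581)
cell (0,4): code 1100 → (0.709,5.000)–(0.532,4.000)
cell (0,5): code 1000 → (1.000,5.248)–(0.709,5.000)
cell (1,3): code 0110 → (1.000,3.581)–(2.000,3.841)
cell (1,5): code 1001 → (2.000,5.393)–(1.000,5.248)
cell (2,3): code 0010 → (2.000,3.841)–(2.246,4.000)
cell (2,4): code 0111 → (2.246,4.000)–(3.000,4.563)
cell (2,5): code 1101 → (2.595,6.000)–(2.000,5.393)
cell (2,6): code 1000 → (3.000,6.928)–(2.595,6.000)
cell (3,4): code 0110 → (3.000,4.563)–(4.000,4.230)
cell (3,6): code 1101 → (3.032,7.000)–(3.000,6.928)
cell (3,7): code 1000 → (4.000,7.739)–(3.032,7.000)
cell (4,4): code 0110 → (4.000,4.230)–(5.000,4.970)
cell (4,7): code 1001 → (5.000,7.137)–(4.000,7.739)
cell (5,4): code 0010 → (5.000,4.970)–(5.023,5.000)
cell (5,5): code 0011 → (5.023,5.000)–(5.127,6.000)
cell (5,6): code 0011 → (5.127,6.000)–(5.078,7.000)
cell (5,7): code 0001 → (5.078,7.000)–(5.000,7.137)
total: 18 segments, chained into 1 closed loop(s), length Σ = 14.129862

segments=18 loops=1 length=14.130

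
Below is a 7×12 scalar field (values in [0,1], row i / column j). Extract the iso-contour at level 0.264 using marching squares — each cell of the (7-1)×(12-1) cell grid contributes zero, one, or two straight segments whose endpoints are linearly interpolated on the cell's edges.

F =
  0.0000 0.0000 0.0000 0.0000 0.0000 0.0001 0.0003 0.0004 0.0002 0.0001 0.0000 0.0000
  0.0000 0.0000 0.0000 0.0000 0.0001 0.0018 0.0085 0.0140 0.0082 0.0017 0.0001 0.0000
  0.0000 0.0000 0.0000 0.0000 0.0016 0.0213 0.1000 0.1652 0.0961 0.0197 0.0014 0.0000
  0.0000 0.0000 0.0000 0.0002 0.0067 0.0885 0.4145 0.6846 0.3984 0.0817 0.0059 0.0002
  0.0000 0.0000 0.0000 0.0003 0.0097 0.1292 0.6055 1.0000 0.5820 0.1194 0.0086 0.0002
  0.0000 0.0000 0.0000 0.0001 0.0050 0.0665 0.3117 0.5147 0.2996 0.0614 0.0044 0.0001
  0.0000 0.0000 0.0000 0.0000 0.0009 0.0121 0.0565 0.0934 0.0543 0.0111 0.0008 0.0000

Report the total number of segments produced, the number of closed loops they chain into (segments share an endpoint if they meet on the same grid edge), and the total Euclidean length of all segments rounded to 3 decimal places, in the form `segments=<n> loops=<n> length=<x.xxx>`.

segments=12 loops=1 length=10.382

cell (2,5): code 0100 → (2.521,6.000)–(3.000,5.538)
cell (2,6): code 1100 → (2.190,7.000)–(2.521,6.000)
cell (2,7): code 1100 → (2.555,8.000)–(2.190,7.000)
cell (2,8): code 1000 → (3.000,8.424)–(2.555,8.000)
cell (3,5): code 0110 → (3.000,5.538)–(4.000,5.283)
cell (3,8): code 1001 → (4.000,8.687)–(3.000,8.424)
cell (4,5): code 0110 → (4.000,5.283)–(5.000,5.805)
cell (4,8): code 1001 → (5.000,8.149)–(4.000,8.687)
cell (5,5): code 0010 → (5.000,5.805)–(5.187,6.000)
cell (5,6): code 0011 → (5.187,6.000)–(5.595,7.000)
cell (5,7): code 0011 → (5.595,7.000)–(5.145,8.000)
cell (5,8): code 0001 → (5.145,8.000)–(5.000,8.149)
total: 12 segments, chained into 1 closed loop(s), length Σ = 10.382191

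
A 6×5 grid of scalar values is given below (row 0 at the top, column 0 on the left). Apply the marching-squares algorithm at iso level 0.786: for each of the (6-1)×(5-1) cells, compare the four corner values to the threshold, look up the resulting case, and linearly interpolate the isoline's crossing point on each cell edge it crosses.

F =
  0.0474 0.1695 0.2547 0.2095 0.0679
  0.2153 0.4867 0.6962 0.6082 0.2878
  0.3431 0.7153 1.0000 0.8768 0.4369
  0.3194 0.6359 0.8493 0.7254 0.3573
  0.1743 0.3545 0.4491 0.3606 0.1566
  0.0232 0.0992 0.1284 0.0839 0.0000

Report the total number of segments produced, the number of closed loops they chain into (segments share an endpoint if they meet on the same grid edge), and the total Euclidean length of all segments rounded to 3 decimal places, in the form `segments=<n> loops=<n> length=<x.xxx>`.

segments=8 loops=1 length=5.727

cell (1,1): code 0100 → (1.296,2.000)–(2.000,1.248)
cell (1,2): code 1100 → (1.662,3.000)–(1.296,2.000)
cell (1,3): code 1000 → (2.000,3.206)–(1.662,3.000)
cell (2,1): code 0110 → (2.000,1.248)–(3.000,1.703)
cell (2,2): code 1011 → (3.000,2.511)–(2.600,3.000)
cell (2,3): code 0001 → (2.600,3.000)–(2.000,3.206)
cell (3,1): code 0010 → (3.000,1.703)–(3.158,2.000)
cell (3,2): code 0001 → (3.158,2.000)–(3.000,2.511)
total: 8 segments, chained into 1 closed loop(s), length Σ = 5.727145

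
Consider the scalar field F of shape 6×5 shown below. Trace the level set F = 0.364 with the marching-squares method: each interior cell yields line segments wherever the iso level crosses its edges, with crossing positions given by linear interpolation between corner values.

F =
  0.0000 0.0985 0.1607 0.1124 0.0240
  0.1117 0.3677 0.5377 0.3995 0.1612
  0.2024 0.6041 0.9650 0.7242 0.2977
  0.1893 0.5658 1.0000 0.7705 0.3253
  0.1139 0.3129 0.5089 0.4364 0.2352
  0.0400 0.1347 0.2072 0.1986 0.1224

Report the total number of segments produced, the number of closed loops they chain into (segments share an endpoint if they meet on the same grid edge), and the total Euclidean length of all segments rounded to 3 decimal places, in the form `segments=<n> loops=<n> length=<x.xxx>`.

segments=14 loops=1 length=11.546

cell (0,0): code 0100 → (0.986,1.000)–(1.000,0.986)
cell (0,1): code 1100 → (0.539,2.000)–(0.986,1.000)
cell (0,2): code 1100 → (0.876,3.000)–(0.539,2.000)
cell (0,3): code 1000 → (1.000,3.149)–(0.876,3.000)
cell (1,0): code 0110 → (1.000,0.986)–(2.000,0.402)
cell (1,3): code 1001 → (2.000,3.845)–(1.000,3.149)
cell (2,0): code 0110 → (2.000,0.402)–(3.000,0.464)
cell (2,3): code 1001 → (3.000,3.913)–(2.000,3.845)
cell (3,0): code 0010 → (3.000,0.464)–(3.798,1.000)
cell (3,1): code 0111 → (3.798,1.000)–(4.000,1.261)
cell (3,3): code 1001 → (4.000,3.360)–(3.000,3.913)
cell (4,1): code 0010 → (4.000,1.261)–(4.480,2.000)
cell (4,2): code 0011 → (4.480,2.000)–(4.304,3.000)
cell (4,3): code 0001 → (4.304,3.000)–(4.000,3.360)
total: 14 segments, chained into 1 closed loop(s), length Σ = 11.546451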